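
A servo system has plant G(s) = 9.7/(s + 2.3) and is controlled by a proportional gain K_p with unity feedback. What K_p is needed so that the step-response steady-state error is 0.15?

K_p = 1.34

The loop is type 0, so e_ss(step) = 1/(1 + K_pos) with K_pos = K_p·G(0).
G(0) = 4.217. Require 1/(1 + K_p·4.217) = 0.15, so 1 + 4.217·K_p = 6.667.
K_p = (6.667 − 1)/4.217 = 1.34.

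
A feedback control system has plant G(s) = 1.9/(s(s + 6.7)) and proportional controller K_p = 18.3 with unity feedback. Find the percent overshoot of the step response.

11.4%

The closed-loop denominator s² + 6.7s + 34.77 gives ω_n = √34.77 = 5.897 and ζ = 6.7/(2ω_n) = 0.5681.
%OS = 100·exp(−πζ/√(1−ζ²)) = 100·exp(−π·0.5681/√0.6772) = 11.4%.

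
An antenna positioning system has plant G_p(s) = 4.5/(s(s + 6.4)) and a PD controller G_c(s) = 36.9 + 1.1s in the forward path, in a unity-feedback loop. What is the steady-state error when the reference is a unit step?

The open loop G_c(s)G_p(s) has a pole at the origin (type 1), so the static position error constant is infinite and e_ss = 1/(1+∞) = 0.

0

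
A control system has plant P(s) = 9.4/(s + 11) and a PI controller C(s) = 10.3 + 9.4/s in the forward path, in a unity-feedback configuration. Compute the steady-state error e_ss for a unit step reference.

The open loop C(s)P(s) has a pole at the origin (type 1), so the static position error constant is infinite and e_ss = 1/(1+∞) = 0.

0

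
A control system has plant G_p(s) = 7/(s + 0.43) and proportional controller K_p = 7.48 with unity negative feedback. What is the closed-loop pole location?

s = -52.79

Closed-loop transfer function: T(s) = K_p·G_p(s)/(1 + K_p·G_p(s)) = 52.36/(s + 0.43 + 52.36) = 52.36/(s + 52.79).
The closed-loop pole is at s = −52.79.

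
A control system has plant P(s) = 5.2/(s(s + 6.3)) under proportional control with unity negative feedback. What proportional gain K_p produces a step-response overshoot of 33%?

From %OS = 100·exp(−πζ/√(1−ζ²)) = 33%, ζ = −ln(0.33)/√(π²+ln²(0.33)) = 0.3328.
Characteristic equation s² + 6.3s + 5.2K_p = 0 gives ζ = 6.3/(2√(5.2K_p)).
Setting ζ = 0.3328: √(5.2K_p) = 6.3/(2·0.3328) = 9.466, so K_p = 89.6/5.2 = 17.2.

K_p = 17.2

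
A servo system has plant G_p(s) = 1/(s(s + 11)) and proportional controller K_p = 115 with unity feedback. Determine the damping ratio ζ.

ζ = 0.513

1 + K_p·G_p(s) = 0 gives s² + 11s + 115 = 0.
So ω_n² = 115 ⇒ ω_n = 10.72 rad/s, and ζ = 11/(2ω_n) = 0.513.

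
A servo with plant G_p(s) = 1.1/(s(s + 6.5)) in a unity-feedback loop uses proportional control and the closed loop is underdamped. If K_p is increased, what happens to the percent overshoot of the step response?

increase

Characteristic equation s² + 6.5s + K_p·1.1 = 0: raising K_p raises ω_n while 2ζω_n = 6.5 is fixed, so ζ falls and overshoot grows.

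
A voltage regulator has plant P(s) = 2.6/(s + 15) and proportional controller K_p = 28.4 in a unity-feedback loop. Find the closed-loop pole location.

Closed-loop transfer function: T(s) = K_p·P(s)/(1 + K_p·P(s)) = 73.84/(s + 15 + 73.84) = 73.84/(s + 88.84).
The closed-loop pole is at s = −88.84.

s = -88.84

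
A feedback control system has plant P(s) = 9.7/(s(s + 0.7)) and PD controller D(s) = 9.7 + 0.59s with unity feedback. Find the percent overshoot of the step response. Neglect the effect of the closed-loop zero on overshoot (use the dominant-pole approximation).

33.2%

Forward path: (9.7 + 0.59s)·9.7/(s(s+0.7)). The closed-loop characteristic equation is s² + (0.7 + 9.7·0.59)s + 9.7·9.7 = 0.
That is s² + 6.423s + 94.09 = 0, so ω_n = 9.7 rad/s and ζ = 6.423/(2·9.7) = 0.3311.
%OS = 100·exp(−πζ/√(1−ζ²)) = 33.2%.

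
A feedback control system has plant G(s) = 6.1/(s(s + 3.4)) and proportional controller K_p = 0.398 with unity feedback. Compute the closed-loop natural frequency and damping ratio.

ω_n = 1.56 rad/s, ζ = 1.09

The closed-loop denominator is s(s+3.4) + 0.398·6.1 = s² + 3.4s + 2.428.
Matching s² + 2ζω_n s + ω_n²: ω_n = √2.428 = 1.558 rad/s and 2ζω_n = 3.4, so ζ = 3.4/(2·1.558) = 1.09.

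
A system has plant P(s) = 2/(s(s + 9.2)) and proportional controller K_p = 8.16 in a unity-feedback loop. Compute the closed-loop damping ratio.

With unity feedback the closed-loop characteristic equation is s² + 9.2s + 8.16·2 = s² + 9.2s + 16.32 = 0.
So ω_n² = 16.32 ⇒ ω_n = 4.04 rad/s, and ζ = 9.2/(2ω_n) = 1.14.

ζ = 1.14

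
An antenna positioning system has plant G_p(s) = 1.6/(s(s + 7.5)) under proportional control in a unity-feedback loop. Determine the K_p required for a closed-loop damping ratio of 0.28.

K_p = 112

Closed-loop characteristic equation: s² + 7.5s + K_p·1.6 = 0.
So ω_n = √(1.6K_p) and 2ζω_n = 7.5, giving ζ = 7.5/(2√(1.6K_p)).
Setting ζ = 0.28: √(1.6K_p) = 7.5/(2·0.28) = 13.39, so K_p = 179.4/1.6 = 112.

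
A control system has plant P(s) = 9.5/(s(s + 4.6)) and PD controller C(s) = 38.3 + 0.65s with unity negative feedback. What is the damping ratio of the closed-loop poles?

ζ = 0.282

Forward path: (38.3 + 0.65s)·9.5/(s(s+4.6)). The closed-loop characteristic equation is s² + (4.6 + 9.5·0.65)s + 9.5·38.3 = 0.
That is s² + 10.77s + 363.8 = 0, so ω_n = 19.07 rad/s and ζ = 10.77/(2·19.07) = 0.2824.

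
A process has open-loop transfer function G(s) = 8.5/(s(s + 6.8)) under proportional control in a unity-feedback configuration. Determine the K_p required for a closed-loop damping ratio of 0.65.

Closed-loop characteristic equation: s² + 6.8s + K_p·8.5 = 0.
So ω_n = √(8.5K_p) and 2ζω_n = 6.8, giving ζ = 6.8/(2√(8.5K_p)).
Setting ζ = 0.65: √(8.5K_p) = 6.8/(2·0.65) = 5.231, so K_p = 27.36/8.5 = 3.22.

K_p = 3.22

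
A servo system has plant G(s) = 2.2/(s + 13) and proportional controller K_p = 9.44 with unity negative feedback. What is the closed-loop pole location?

s = -33.77

Closed-loop transfer function: T(s) = K_p·G(s)/(1 + K_p·G(s)) = 20.77/(s + 13 + 20.77) = 20.77/(s + 33.77).
The closed-loop pole is at s = −33.77.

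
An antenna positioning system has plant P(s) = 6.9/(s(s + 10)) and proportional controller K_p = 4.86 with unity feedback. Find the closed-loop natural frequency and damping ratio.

With unity feedback the closed-loop characteristic equation is s² + 10s + 4.86·6.9 = s² + 10s + 33.53 = 0.
So ω_n² = 33.53 ⇒ ω_n = 5.791 rad/s, and ζ = 10/(2ω_n) = 0.863.

ω_n = 5.79 rad/s, ζ = 0.863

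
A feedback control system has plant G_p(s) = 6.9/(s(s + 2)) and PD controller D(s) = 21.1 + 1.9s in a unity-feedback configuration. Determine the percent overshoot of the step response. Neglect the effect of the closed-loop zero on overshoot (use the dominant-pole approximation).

8.02%

Forward path: (21.1 + 1.9s)·6.9/(s(s+2)). The closed-loop characteristic equation is s² + (2 + 6.9·1.9)s + 6.9·21.1 = 0.
That is s² + 15.11s + 145.6 = 0, so ω_n = 12.07 rad/s and ζ = 15.11/(2·12.07) = 0.6261.
%OS = 100·exp(−πζ/√(1−ζ²)) = 8.02%.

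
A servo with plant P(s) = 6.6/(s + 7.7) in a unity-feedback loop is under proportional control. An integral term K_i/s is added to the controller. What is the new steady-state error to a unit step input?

0

The integrator makes K_pos = lim_{s→0} C(s)G(s) infinite, so e_ss = 1/(1+K_pos) = 0.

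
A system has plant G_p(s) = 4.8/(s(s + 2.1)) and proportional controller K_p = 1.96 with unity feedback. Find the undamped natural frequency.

1 + K_p·G_p(s) = 0 gives s² + 2.1s + 9.408 = 0.
So ω_n² = 9.408 ⇒ ω_n = 3.067 rad/s, and ζ = 2.1/(2ω_n) = 0.342.

ω_n = 3.07 rad/s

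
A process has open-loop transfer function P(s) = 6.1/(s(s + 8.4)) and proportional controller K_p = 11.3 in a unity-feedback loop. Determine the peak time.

T_p = 0.439 s

From 1 + K_pP(s) = 0: s² + 8.4s + 68.93 = 0 ⇒ ω_n = 8.302, ζ = 0.5059.
Damped frequency ω_d = ω_n√(1−ζ²) = 7.162 rad/s, so peak time T_p = π/ω_d = 0.439 s.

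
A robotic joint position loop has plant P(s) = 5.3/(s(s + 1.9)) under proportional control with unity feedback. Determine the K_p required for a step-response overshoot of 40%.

From %OS = 100·exp(−πζ/√(1−ζ²)) = 40%, ζ = −ln(0.4)/√(π²+ln²(0.4)) = 0.28.
Characteristic equation s² + 1.9s + 5.3K_p = 0 gives ζ = 1.9/(2√(5.3K_p)).
Setting ζ = 0.28: √(5.3K_p) = 1.9/(2·0.28) = 3.393, so K_p = 11.51/5.3 = 2.17.

K_p = 2.17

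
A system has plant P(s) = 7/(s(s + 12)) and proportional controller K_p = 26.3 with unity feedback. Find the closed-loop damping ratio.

ζ = 0.442

The closed-loop denominator is s(s+12) + 26.3·7 = s² + 12s + 184.1.
Matching s² + 2ζω_n s + ω_n²: ω_n = √184.1 = 13.57 rad/s and 2ζω_n = 12, so ζ = 12/(2·13.57) = 0.442.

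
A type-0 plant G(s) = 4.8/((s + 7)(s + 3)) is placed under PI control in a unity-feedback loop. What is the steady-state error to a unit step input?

The PI controller's integrator makes the forward path type 1, so e_ss to a step is zero.

0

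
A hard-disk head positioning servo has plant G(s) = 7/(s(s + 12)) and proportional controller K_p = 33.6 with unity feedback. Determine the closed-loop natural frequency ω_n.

The closed-loop denominator is s(s+12) + 33.6·7 = s² + 12s + 235.2.
Matching s² + 2ζω_n s + ω_n²: ω_n = √235.2 = 15.34 rad/s and 2ζω_n = 12, so ζ = 12/(2·15.34) = 0.391.

ω_n = 15.3 rad/s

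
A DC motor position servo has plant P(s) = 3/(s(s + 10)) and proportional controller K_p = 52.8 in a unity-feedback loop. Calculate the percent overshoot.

From 1 + K_pP(s) = 0: s² + 10s + 158.4 = 0 ⇒ ω_n = 12.59, ζ = 0.3973.
%OS = 100·exp(−πζ/√(1−ζ²)) = 100·exp(−π·0.3973/√0.8422) = 25.7%.

25.7%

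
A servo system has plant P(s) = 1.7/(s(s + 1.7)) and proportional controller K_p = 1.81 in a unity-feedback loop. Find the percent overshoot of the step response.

Closed-loop characteristic equation: s² + 1.7s + 3.077 = 0, so ω_n = 1.754 rad/s and ζ = 1.7/(2·1.754) = 0.4846.
%OS = 100·exp(−πζ/√(1−ζ²)) = 100·exp(−π·0.4846/√0.7652) = 17.5%.

17.5%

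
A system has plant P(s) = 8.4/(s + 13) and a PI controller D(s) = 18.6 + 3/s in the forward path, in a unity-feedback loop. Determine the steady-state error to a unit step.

0

The open loop D(s)P(s) has a pole at the origin (type 1), so the static position error constant is infinite and e_ss = 1/(1+∞) = 0.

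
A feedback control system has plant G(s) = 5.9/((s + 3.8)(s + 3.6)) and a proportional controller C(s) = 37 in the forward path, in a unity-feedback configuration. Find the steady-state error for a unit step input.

The loop is type 0. Static position error constant K_pos = C(0)·G(0) = 37·0.4313 = 15.96.
Steady-state error to a unit step: e_ss = 1/(1+K_pos) = 1/16.96 = 0.059.

0.059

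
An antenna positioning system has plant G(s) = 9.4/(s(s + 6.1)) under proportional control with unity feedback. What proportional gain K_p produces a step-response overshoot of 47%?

K_p = 18.1

From %OS = 100·exp(−πζ/√(1−ζ²)) = 47%, ζ = −ln(0.47)/√(π²+ln²(0.47)) = 0.2337.
Characteristic equation s² + 6.1s + 9.4K_p = 0 gives ζ = 6.1/(2√(9.4K_p)).
Setting ζ = 0.2337: √(9.4K_p) = 6.1/(2·0.2337) = 13.05, so K_p = 170.4/9.4 = 18.1.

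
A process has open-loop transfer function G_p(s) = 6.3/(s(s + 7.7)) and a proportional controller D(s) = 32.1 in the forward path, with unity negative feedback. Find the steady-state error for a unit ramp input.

0.0381

The loop has one pole at the origin (type 1). Velocity error constant K_v = lim_{s→0} s·D(s)G_p(s) = 32.1·6.3/7.7 = 26.26.
Steady-state error to a unit ramp: e_ss = 1/K_v = 0.0381.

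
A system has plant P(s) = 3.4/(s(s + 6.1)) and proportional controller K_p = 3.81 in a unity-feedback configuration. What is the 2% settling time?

From 1 + K_pP(s) = 0: s² + 6.1s + 12.95 = 0 ⇒ ω_n = 3.599, ζ = 0.8474.
2% settling time T_s ≈ 4/(ζω_n) = 4/3.05 = 1.31 s.

T_s ≈ 1.31 s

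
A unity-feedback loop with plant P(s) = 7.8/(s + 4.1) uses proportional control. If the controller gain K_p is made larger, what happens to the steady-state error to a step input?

decrease

e_ss = 1/(1 + K_p·P(0)); a larger K_p raises the denominator, so e_ss decreases.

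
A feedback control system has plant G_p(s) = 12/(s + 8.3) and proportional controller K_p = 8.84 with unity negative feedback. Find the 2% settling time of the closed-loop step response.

Closed-loop transfer function: T(s) = K_p·G_p(s)/(1 + K_p·G_p(s)) = 106.1/(s + 8.3 + 106.1) = 106.1/(s + 114.4).
Time constant τ = 1/114.4 = 0.008743 s, so the 2% settling time is about 4τ = 0.035 s.

T_s ≈ 0.035 s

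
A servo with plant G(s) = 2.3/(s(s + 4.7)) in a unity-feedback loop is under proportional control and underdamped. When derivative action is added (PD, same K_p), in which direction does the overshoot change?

decrease

With PD the characteristic equation becomes s² + (a + K·K_d)s + K·K_p = 0; the damping term grows, ζ rises, overshoot falls.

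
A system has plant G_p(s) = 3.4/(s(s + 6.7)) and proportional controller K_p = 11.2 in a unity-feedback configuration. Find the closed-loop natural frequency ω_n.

ω_n = 6.17 rad/s

The closed-loop denominator is s(s+6.7) + 11.2·3.4 = s² + 6.7s + 38.08.
So ω_n² = 38.08 ⇒ ω_n = 6.171 rad/s, and ζ = 6.7/(2ω_n) = 0.543.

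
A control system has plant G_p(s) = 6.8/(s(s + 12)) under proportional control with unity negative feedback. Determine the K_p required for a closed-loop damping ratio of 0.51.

Closed-loop characteristic equation: s² + 12s + K_p·6.8 = 0.
So ω_n = √(6.8K_p) and 2ζω_n = 12, giving ζ = 12/(2√(6.8K_p)).
Setting ζ = 0.51: √(6.8K_p) = 12/(2·0.51) = 11.76, so K_p = 138.4/6.8 = 20.4.

K_p = 20.4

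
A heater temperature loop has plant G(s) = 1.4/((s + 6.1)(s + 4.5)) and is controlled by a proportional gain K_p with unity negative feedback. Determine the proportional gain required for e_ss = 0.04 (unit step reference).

The loop is type 0, so e_ss(step) = 1/(1 + K_pos) with K_pos = K_p·G(0).
G(0) = 0.051. Require 1/(1 + K_p·0.051) = 0.04, so 1 + 0.051·K_p = 25.
K_p = (25 − 1)/0.051 = 471.

K_p = 471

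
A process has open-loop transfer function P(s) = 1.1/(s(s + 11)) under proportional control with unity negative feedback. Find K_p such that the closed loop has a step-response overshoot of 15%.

K_p = 103

From %OS = 100·exp(−πζ/√(1−ζ²)) = 15%, ζ = −ln(0.15)/√(π²+ln²(0.15)) = 0.5169.
Characteristic equation s² + 11s + 1.1K_p = 0 gives ζ = 11/(2√(1.1K_p)).
Setting ζ = 0.5169: √(1.1K_p) = 11/(2·0.5169) = 10.64, so K_p = 113.2/1.1 = 103.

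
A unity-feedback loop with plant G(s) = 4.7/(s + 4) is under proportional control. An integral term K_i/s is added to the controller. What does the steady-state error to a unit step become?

0

The integrator makes K_pos = lim_{s→0} C(s)G(s) infinite, so e_ss = 1/(1+K_pos) = 0.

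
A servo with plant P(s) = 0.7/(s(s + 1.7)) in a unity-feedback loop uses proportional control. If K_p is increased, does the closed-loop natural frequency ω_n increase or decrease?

ω_n = √(0.7·K_p), which grows with K_p.

increase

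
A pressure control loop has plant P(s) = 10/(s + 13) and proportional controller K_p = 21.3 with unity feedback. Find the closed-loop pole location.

Closed-loop transfer function: T(s) = K_p·P(s)/(1 + K_p·P(s)) = 213/(s + 13 + 213) = 213/(s + 226).
The closed-loop pole is at s = −226.

s = -226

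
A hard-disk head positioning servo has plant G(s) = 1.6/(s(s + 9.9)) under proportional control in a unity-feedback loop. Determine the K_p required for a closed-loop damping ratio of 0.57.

K_p = 47.1

Closed-loop characteristic equation: s² + 9.9s + K_p·1.6 = 0.
So ω_n = √(1.6K_p) and 2ζω_n = 9.9, giving ζ = 9.9/(2√(1.6K_p)).
Setting ζ = 0.57: √(1.6K_p) = 9.9/(2·0.57) = 8.684, so K_p = 75.42/1.6 = 47.1.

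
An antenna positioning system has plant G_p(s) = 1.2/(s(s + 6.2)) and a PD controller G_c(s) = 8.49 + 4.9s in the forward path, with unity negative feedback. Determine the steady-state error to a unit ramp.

The loop has one pole at the origin (type 1). Velocity error constant K_v = lim_{s→0} s·G_c(s)G_p(s) = 8.49·1.2/6.2 = 1.643.
Steady-state error to a unit ramp: e_ss = 1/K_v = 0.609.

0.609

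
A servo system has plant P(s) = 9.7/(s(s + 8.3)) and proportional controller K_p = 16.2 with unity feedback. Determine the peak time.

T_p = 0.266 s

From 1 + K_pP(s) = 0: s² + 8.3s + 157.1 = 0 ⇒ ω_n = 12.54, ζ = 0.3311.
Damped frequency ω_d = ω_n√(1−ζ²) = 11.83 rad/s, so peak time T_p = π/ω_d = 0.266 s.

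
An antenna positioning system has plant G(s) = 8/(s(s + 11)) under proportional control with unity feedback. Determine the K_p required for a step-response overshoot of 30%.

From %OS = 100·exp(−πζ/√(1−ζ²)) = 30%, ζ = −ln(0.3)/√(π²+ln²(0.3)) = 0.3579.
Characteristic equation s² + 11s + 8K_p = 0 gives ζ = 11/(2√(8K_p)).
Setting ζ = 0.3579: √(8K_p) = 11/(2·0.3579) = 15.37, so K_p = 236.2/8 = 29.5.

K_p = 29.5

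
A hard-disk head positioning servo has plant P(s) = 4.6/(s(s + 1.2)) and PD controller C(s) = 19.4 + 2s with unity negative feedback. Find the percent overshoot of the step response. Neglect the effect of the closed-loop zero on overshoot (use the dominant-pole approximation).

12.6%

Forward path: (19.4 + 2s)·4.6/(s(s+1.2)). The closed-loop characteristic equation is s² + (1.2 + 4.6·2)s + 4.6·19.4 = 0.
That is s² + 10.4s + 89.24 = 0, so ω_n = 9.447 rad/s and ζ = 10.4/(2·9.447) = 0.5505.
%OS = 100·exp(−πζ/√(1−ζ²)) = 12.6%.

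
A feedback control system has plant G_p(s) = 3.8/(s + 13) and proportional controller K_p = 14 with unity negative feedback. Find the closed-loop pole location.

s = -66.2

Closed-loop transfer function: T(s) = K_p·G_p(s)/(1 + K_p·G_p(s)) = 53.2/(s + 13 + 53.2) = 53.2/(s + 66.2).
The closed-loop pole is at s = −66.2.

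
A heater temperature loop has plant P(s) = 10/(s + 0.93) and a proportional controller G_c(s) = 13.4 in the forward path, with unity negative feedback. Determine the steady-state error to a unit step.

The loop is type 0. Static position error constant K_pos = G_c(0)·P(0) = 13.4·10.75 = 144.1.
Steady-state error to a unit step: e_ss = 1/(1+K_pos) = 1/145.1 = 0.00689.

0.00689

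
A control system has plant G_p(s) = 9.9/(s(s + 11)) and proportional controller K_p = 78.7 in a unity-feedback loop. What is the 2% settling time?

T_s ≈ 0.727 s

Closed-loop characteristic equation: s² + 11s + 779.1 = 0, so ω_n = 27.91 rad/s and ζ = 11/(2·27.91) = 0.197.
2% settling time T_s ≈ 4/(ζω_n) = 4/5.5 = 0.727 s.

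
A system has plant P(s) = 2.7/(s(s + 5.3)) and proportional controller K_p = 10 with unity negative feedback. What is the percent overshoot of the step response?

The closed-loop denominator s² + 5.3s + 27 gives ω_n = √27 = 5.196 and ζ = 5.3/(2ω_n) = 0.51.
%OS = 100·exp(−πζ/√(1−ζ²)) = 100·exp(−π·0.51/√0.7399) = 15.5%.

15.5%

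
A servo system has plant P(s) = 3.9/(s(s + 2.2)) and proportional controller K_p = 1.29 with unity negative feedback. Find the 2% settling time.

The closed-loop denominator s² + 2.2s + 5.031 gives ω_n = √5.031 = 2.243 and ζ = 2.2/(2ω_n) = 0.4904.
2% settling time T_s ≈ 4/(ζω_n) = 4/1.1 = 3.64 s.

T_s ≈ 3.64 s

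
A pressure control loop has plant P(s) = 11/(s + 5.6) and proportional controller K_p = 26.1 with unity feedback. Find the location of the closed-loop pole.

Closed-loop transfer function: T(s) = K_p·P(s)/(1 + K_p·P(s)) = 287.1/(s + 5.6 + 287.1) = 287.1/(s + 292.7).
The closed-loop pole is at s = −292.7.

s = -292.7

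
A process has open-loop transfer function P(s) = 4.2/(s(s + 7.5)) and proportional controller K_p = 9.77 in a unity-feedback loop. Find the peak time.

T_p = 0.605 s

Closed-loop characteristic equation: s² + 7.5s + 41.03 = 0, so ω_n = 6.406 rad/s and ζ = 7.5/(2·6.406) = 0.5854.
Damped frequency ω_d = ω_n√(1−ζ²) = 5.193 rad/s, so peak time T_p = π/ω_d = 0.605 s.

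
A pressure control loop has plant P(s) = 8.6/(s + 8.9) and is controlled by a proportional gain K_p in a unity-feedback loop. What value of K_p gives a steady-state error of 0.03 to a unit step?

K_p = 33.5

Steady-state error for a unit step on this type-0 loop is 1/(1 + K_p·P(0)).
P(0) = 0.9663. Require 1/(1 + K_p·0.9663) = 0.03, so 1 + 0.9663·K_p = 33.33.
K_p = (33.33 − 1)/0.9663 = 33.5.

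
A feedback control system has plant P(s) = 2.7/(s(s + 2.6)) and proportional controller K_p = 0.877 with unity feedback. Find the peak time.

From 1 + K_pP(s) = 0: s² + 2.6s + 2.368 = 0 ⇒ ω_n = 1.539, ζ = 0.8448.
Damped frequency ω_d = ω_n√(1−ζ²) = 0.8233 rad/s, so peak time T_p = π/ω_d = 3.82 s.

T_p = 3.82 s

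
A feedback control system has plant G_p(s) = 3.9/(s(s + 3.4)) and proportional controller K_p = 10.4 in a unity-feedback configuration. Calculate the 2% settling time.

T_s ≈ 2.35 s

The closed-loop denominator s² + 3.4s + 40.56 gives ω_n = √40.56 = 6.369 and ζ = 3.4/(2ω_n) = 0.2669.
2% settling time T_s ≈ 4/(ζω_n) = 4/1.7 = 2.35 s.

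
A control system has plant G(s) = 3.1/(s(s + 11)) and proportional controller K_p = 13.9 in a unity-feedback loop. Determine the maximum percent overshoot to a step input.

From 1 + K_pG(s) = 0: s² + 11s + 43.09 = 0 ⇒ ω_n = 6.564, ζ = 0.8379.
%OS = 100·exp(−πζ/√(1−ζ²)) = 100·exp(−π·0.8379/√0.298) = 0.805%.

0.805%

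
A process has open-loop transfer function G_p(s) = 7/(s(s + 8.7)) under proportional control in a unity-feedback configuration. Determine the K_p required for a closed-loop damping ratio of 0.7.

K_p = 5.52

Closed-loop characteristic equation: s² + 8.7s + K_p·7 = 0.
So ω_n = √(7K_p) and 2ζω_n = 8.7, giving ζ = 8.7/(2√(7K_p)).
Setting ζ = 0.7: √(7K_p) = 8.7/(2·0.7) = 6.214, so K_p = 38.62/7 = 5.52.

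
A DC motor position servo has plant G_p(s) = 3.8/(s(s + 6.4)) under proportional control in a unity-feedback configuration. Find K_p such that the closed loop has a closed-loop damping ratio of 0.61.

K_p = 7.24

Closed-loop characteristic equation: s² + 6.4s + K_p·3.8 = 0.
So ω_n = √(3.8K_p) and 2ζω_n = 6.4, giving ζ = 6.4/(2√(3.8K_p)).
Setting ζ = 0.61: √(3.8K_p) = 6.4/(2·0.61) = 5.246, so K_p = 27.52/3.8 = 7.24.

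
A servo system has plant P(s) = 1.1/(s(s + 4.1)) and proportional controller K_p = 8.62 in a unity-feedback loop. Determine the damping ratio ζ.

ζ = 0.666

With unity feedback the closed-loop characteristic equation is s² + 4.1s + 8.62·1.1 = s² + 4.1s + 9.482 = 0.
Matching s² + 2ζω_n s + ω_n²: ω_n = √9.482 = 3.079 rad/s and 2ζω_n = 4.1, so ζ = 4.1/(2·3.079) = 0.666.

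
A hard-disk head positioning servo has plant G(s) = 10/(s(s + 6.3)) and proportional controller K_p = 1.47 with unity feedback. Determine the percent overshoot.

1.08%

Closed-loop characteristic equation: s² + 6.3s + 14.7 = 0, so ω_n = 3.834 rad/s and ζ = 6.3/(2·3.834) = 0.8216.
%OS = 100·exp(−πζ/√(1−ζ²)) = 100·exp(−π·0.8216/√0.325) = 1.08%.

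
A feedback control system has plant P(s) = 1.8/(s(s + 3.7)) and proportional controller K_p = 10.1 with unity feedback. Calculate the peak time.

Closed-loop characteristic equation: s² + 3.7s + 18.18 = 0, so ω_n = 4.264 rad/s and ζ = 3.7/(2·4.264) = 0.4339.
Damped frequency ω_d = ω_n√(1−ζ²) = 3.842 rad/s, so peak time T_p = π/ω_d = 0.818 s.

T_p = 0.818 s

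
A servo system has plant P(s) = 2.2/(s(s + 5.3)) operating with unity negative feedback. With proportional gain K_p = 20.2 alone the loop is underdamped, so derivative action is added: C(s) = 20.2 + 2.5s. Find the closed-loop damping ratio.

Forward path: (20.2 + 2.5s)·2.2/(s(s+5.3)). The closed-loop characteristic equation is s² + (5.3 + 2.2·2.5)s + 2.2·20.2 = 0.
That is s² + 10.8s + 44.44 = 0, so ω_n = 6.666 rad/s and ζ = 10.8/(2·6.666) = 0.81.

ζ = 0.81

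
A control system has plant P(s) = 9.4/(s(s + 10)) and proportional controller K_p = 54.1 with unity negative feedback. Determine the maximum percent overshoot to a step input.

49%

The closed-loop denominator s² + 10s + 508.5 gives ω_n = √508.5 = 22.55 and ζ = 10/(2ω_n) = 0.2217.
%OS = 100·exp(−πζ/√(1−ζ²)) = 100·exp(−π·0.2217/√0.9508) = 49%.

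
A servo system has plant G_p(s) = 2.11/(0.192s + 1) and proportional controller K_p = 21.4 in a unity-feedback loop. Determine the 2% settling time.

Closed loop: T(s) = K_p·G_p/(1+K_p·G_p) = 45.15/(0.192s + 1 + 45.15), with pole at s = −(1 + 45.15)/0.192 = −240.4.
τ = 1/240.4 = 0.00416 s, so 2% settling time ≈ 4τ = 0.0166 s.

T_s ≈ 0.0166 s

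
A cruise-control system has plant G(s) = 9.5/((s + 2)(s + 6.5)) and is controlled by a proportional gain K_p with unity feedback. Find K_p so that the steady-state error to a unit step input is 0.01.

For a type-0 loop with proportional control, e_ss = 1/(1 + K_p·G(0)).
G(0) = 0.7308. Require 1/(1 + K_p·0.7308) = 0.01, so 1 + 0.7308·K_p = 100.
K_p = (100 − 1)/0.7308 = 135.

K_p = 135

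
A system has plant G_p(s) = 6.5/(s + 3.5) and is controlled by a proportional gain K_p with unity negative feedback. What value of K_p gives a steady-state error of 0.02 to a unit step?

The loop is type 0, so e_ss(step) = 1/(1 + K_pos) with K_pos = K_p·G_p(0).
G_p(0) = 1.857. Require 1/(1 + K_p·1.857) = 0.02, so 1 + 1.857·K_p = 50.
K_p = (50 − 1)/1.857 = 26.4.

K_p = 26.4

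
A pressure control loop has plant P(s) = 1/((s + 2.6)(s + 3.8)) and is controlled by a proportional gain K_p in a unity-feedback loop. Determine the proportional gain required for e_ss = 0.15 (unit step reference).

For a type-0 loop with proportional control, e_ss = 1/(1 + K_p·P(0)).
P(0) = 0.1012. Require 1/(1 + K_p·0.1012) = 0.15, so 1 + 0.1012·K_p = 6.667.
K_p = (6.667 − 1)/0.1012 = 56.

K_p = 56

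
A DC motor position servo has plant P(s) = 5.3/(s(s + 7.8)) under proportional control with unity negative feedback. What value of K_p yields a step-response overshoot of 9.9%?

From %OS = 100·exp(−πζ/√(1−ζ²)) = 9.9%, ζ = −ln(0.099)/√(π²+ln²(0.099)) = 0.5928.
Characteristic equation s² + 7.8s + 5.3K_p = 0 gives ζ = 7.8/(2√(5.3K_p)).
Setting ζ = 0.5928: √(5.3K_p) = 7.8/(2·0.5928) = 6.579, so K_p = 43.28/5.3 = 8.17.

K_p = 8.17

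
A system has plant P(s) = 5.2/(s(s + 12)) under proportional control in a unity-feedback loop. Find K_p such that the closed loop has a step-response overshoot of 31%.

From %OS = 100·exp(−πζ/√(1−ζ²)) = 31%, ζ = −ln(0.31)/√(π²+ln²(0.31)) = 0.3493.
Characteristic equation s² + 12s + 5.2K_p = 0 gives ζ = 12/(2√(5.2K_p)).
Setting ζ = 0.3493: √(5.2K_p) = 12/(2·0.3493) = 17.18, so K_p = 295/5.2 = 56.7.

K_p = 56.7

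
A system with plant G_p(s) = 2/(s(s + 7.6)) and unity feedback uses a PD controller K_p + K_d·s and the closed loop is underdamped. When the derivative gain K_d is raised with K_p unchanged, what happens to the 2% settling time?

Characteristic equation s² + (7.6 + 2K_d)s + 2K_p = 0: raising K_d increases ζω_n = (7.6+2K_d)/2 while the loop stays underdamped, so T_s ≈ 4/(ζω_n) decreases.

decrease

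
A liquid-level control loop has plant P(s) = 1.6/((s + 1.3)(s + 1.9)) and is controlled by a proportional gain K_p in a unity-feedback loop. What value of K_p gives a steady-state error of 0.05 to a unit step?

Steady-state error for a unit step on this type-0 loop is 1/(1 + K_p·P(0)).
P(0) = 0.6478. Require 1/(1 + K_p·0.6478) = 0.05, so 1 + 0.6478·K_p = 20.
K_p = (20 − 1)/0.6478 = 29.3.

K_p = 29.3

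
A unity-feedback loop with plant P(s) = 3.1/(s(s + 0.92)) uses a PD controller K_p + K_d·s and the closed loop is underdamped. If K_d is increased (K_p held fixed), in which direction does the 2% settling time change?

Characteristic equation s² + (0.92 + 3.1K_d)s + 3.1K_p = 0: raising K_d increases ζω_n = (0.92+3.1K_d)/2 while the loop stays underdamped, so T_s ≈ 4/(ζω_n) decreases.

decrease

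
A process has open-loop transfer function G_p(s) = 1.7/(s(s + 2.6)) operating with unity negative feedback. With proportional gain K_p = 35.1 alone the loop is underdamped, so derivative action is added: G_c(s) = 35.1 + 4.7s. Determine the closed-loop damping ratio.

ζ = 0.685

Forward path: (35.1 + 4.7s)·1.7/(s(s+2.6)). The closed-loop characteristic equation is s² + (2.6 + 1.7·4.7)s + 1.7·35.1 = 0.
That is s² + 10.59s + 59.67 = 0, so ω_n = 7.725 rad/s and ζ = 10.59/(2·7.725) = 0.6855.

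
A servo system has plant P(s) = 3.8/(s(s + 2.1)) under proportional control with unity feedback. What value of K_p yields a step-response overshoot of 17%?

K_p = 1.2

From %OS = 100·exp(−πζ/√(1−ζ²)) = 17%, ζ = −ln(0.17)/√(π²+ln²(0.17)) = 0.4913.
Characteristic equation s² + 2.1s + 3.8K_p = 0 gives ζ = 2.1/(2√(3.8K_p)).
Setting ζ = 0.4913: √(3.8K_p) = 2.1/(2·0.4913) = 2.137, so K_p = 4.568/3.8 = 1.2.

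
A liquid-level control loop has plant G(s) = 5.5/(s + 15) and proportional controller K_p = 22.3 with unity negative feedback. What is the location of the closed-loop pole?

Closed-loop transfer function: T(s) = K_p·G(s)/(1 + K_p·G(s)) = 122.7/(s + 15 + 122.7) = 122.7/(s + 137.7).
The closed-loop pole is at s = −137.7.

s = -137.7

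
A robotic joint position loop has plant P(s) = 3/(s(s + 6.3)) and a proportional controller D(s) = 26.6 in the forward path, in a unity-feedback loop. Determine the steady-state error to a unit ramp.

The loop has one pole at the origin (type 1). Velocity error constant K_v = lim_{s→0} s·D(s)P(s) = 26.6·3/6.3 = 12.67.
Steady-state error to a unit ramp: e_ss = 1/K_v = 0.0789.

0.0789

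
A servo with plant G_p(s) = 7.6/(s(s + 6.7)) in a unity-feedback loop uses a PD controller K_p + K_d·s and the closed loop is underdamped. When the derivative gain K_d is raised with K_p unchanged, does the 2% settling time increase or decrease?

decrease

Characteristic equation s² + (6.7 + 7.6K_d)s + 7.6K_p = 0: raising K_d increases ζω_n = (6.7+7.6K_d)/2 while the loop stays underdamped, so T_s ≈ 4/(ζω_n) decreases.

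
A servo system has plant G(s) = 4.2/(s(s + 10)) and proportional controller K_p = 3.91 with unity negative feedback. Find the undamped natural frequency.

ω_n = 4.05 rad/s

1 + K_p·G(s) = 0 gives s² + 10s + 16.42 = 0.
Matching s² + 2ζω_n s + ω_n²: ω_n = √16.42 = 4.052 rad/s and 2ζω_n = 10, so ζ = 10/(2·4.052) = 1.23.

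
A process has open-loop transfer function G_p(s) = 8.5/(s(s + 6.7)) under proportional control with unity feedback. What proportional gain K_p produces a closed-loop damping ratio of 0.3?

Closed-loop characteristic equation: s² + 6.7s + K_p·8.5 = 0.
So ω_n = √(8.5K_p) and 2ζω_n = 6.7, giving ζ = 6.7/(2√(8.5K_p)).
Setting ζ = 0.3: √(8.5K_p) = 6.7/(2·0.3) = 11.17, so K_p = 124.7/8.5 = 14.7.

K_p = 14.7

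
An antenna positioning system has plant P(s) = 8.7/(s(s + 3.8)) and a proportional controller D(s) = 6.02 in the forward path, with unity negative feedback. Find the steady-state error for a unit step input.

0

The open loop D(s)P(s) has a pole at the origin (type 1), so the static position error constant is infinite and e_ss = 1/(1+∞) = 0.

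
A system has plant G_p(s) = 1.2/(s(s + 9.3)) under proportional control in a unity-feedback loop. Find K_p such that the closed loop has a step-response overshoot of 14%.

From %OS = 100·exp(−πζ/√(1−ζ²)) = 14%, ζ = −ln(0.14)/√(π²+ln²(0.14)) = 0.5305.
Characteristic equation s² + 9.3s + 1.2K_p = 0 gives ζ = 9.3/(2√(1.2K_p)).
Setting ζ = 0.5305: √(1.2K_p) = 9.3/(2·0.5305) = 8.765, so K_p = 76.83/1.2 = 64.

K_p = 64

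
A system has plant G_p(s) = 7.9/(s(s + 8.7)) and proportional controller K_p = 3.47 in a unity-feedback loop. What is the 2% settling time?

Closed-loop characteristic equation: s² + 8.7s + 27.41 = 0, so ω_n = 5.236 rad/s and ζ = 8.7/(2·5.236) = 0.8308.
2% settling time T_s ≈ 4/(ζω_n) = 4/4.35 = 0.92 s.

T_s ≈ 0.92 s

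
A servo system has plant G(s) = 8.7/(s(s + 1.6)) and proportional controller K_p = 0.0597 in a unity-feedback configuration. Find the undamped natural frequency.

ω_n = 0.721 rad/s

1 + K_p·G(s) = 0 gives s² + 1.6s + 0.5194 = 0.
So ω_n² = 0.5194 ⇒ ω_n = 0.7207 rad/s, and ζ = 1.6/(2ω_n) = 1.11.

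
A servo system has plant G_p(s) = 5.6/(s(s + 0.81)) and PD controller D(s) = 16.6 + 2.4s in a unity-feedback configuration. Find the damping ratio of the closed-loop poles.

ζ = 0.739

Forward path: (16.6 + 2.4s)·5.6/(s(s+0.81)). The closed-loop characteristic equation is s² + (0.81 + 5.6·2.4)s + 5.6·16.6 = 0.
That is s² + 14.25s + 92.96 = 0, so ω_n = 9.642 rad/s and ζ = 14.25/(2·9.642) = 0.739.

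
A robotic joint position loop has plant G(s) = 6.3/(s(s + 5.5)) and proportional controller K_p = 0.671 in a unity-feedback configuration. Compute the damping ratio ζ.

ζ = 1.34

1 + K_p·G(s) = 0 gives s² + 5.5s + 4.227 = 0.
Matching s² + 2ζω_n s + ω_n²: ω_n = √4.227 = 2.056 rad/s and 2ζω_n = 5.5, so ζ = 5.5/(2·2.056) = 1.34.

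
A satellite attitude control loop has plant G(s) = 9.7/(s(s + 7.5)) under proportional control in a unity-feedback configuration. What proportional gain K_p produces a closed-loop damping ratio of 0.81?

K_p = 2.21

Closed-loop characteristic equation: s² + 7.5s + K_p·9.7 = 0.
So ω_n = √(9.7K_p) and 2ζω_n = 7.5, giving ζ = 7.5/(2√(9.7K_p)).
Setting ζ = 0.81: √(9.7K_p) = 7.5/(2·0.81) = 4.63, so K_p = 21.43/9.7 = 2.21.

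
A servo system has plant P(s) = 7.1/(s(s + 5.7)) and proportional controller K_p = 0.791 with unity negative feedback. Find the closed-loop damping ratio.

1 + K_p·P(s) = 0 gives s² + 5.7s + 5.616 = 0.
Matching s² + 2ζω_n s + ω_n²: ω_n = √5.616 = 2.37 rad/s and 2ζω_n = 5.7, so ζ = 5.7/(2·2.37) = 1.2.

ζ = 1.2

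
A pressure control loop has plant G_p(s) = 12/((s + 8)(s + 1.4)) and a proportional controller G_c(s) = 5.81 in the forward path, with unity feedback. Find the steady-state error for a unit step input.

0.138

The loop is type 0. Static position error constant K_pos = G_c(0)·G_p(0) = 5.81·1.071 = 6.225.
Steady-state error to a unit step: e_ss = 1/(1+K_pos) = 1/7.225 = 0.138.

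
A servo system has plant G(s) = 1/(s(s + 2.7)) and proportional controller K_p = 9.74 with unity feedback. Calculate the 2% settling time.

From 1 + K_pG(s) = 0: s² + 2.7s + 9.74 = 0 ⇒ ω_n = 3.121, ζ = 0.4326.
2% settling time T_s ≈ 4/(ζω_n) = 4/1.35 = 2.96 s.

T_s ≈ 2.96 s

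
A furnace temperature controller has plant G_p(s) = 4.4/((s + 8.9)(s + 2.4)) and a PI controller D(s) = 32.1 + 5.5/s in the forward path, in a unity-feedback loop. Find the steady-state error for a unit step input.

0

The open loop D(s)G_p(s) has a pole at the origin (type 1), so the static position error constant is infinite and e_ss = 1/(1+∞) = 0.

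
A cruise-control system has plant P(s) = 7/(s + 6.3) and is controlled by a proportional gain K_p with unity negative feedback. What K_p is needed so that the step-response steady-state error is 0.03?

K_p = 29.1

For a type-0 loop with proportional control, e_ss = 1/(1 + K_p·P(0)).
P(0) = 1.111. Require 1/(1 + K_p·1.111) = 0.03, so 1 + 1.111·K_p = 33.33.
K_p = (33.33 − 1)/1.111 = 29.1.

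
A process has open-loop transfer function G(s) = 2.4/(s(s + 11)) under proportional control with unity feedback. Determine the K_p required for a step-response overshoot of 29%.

From %OS = 100·exp(−πζ/√(1−ζ²)) = 29%, ζ = −ln(0.29)/√(π²+ln²(0.29)) = 0.3666.
Characteristic equation s² + 11s + 2.4K_p = 0 gives ζ = 11/(2√(2.4K_p)).
Setting ζ = 0.3666: √(2.4K_p) = 11/(2·0.3666) = 15, so K_p = 225.1/2.4 = 93.8.

K_p = 93.8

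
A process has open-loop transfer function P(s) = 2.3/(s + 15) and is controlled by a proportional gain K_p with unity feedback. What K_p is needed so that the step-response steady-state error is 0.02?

K_p = 320

The loop is type 0, so e_ss(step) = 1/(1 + K_pos) with K_pos = K_p·P(0).
P(0) = 0.1533. Require 1/(1 + K_p·0.1533) = 0.02, so 1 + 0.1533·K_p = 50.
K_p = (50 − 1)/0.1533 = 320.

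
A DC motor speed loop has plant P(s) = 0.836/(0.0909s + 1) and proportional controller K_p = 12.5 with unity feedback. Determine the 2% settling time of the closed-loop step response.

T_s ≈ 0.0318 s

Closed loop: T(s) = K_p·P/(1+K_p·P) = 10.45/(0.0909s + 1 + 10.45), with pole at s = −(1 + 10.45)/0.0909 = −126.
τ = 1/126 = 0.007939 s, so 2% settling time ≈ 4τ = 0.0318 s.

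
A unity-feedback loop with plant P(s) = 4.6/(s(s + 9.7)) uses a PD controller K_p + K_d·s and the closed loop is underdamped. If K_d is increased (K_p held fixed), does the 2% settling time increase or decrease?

decrease

Characteristic equation s² + (9.7 + 4.6K_d)s + 4.6K_p = 0: raising K_d increases ζω_n = (9.7+4.6K_d)/2 while the loop stays underdamped, so T_s ≈ 4/(ζω_n) decreases.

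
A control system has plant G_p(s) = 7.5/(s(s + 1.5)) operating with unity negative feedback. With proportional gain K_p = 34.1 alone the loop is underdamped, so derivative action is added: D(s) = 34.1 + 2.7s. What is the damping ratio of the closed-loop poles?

ζ = 0.68

Forward path: (34.1 + 2.7s)·7.5/(s(s+1.5)). The closed-loop characteristic equation is s² + (1.5 + 7.5·2.7)s + 7.5·34.1 = 0.
That is s² + 21.75s + 255.8 = 0, so ω_n = 15.99 rad/s and ζ = 21.75/(2·15.99) = 0.68.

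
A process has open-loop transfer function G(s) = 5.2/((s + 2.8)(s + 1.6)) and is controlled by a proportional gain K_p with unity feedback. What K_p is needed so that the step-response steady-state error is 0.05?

For a type-0 loop with proportional control, e_ss = 1/(1 + K_p·G(0)).
G(0) = 1.161. Require 1/(1 + K_p·1.161) = 0.05, so 1 + 1.161·K_p = 20.
K_p = (20 − 1)/1.161 = 16.4.

K_p = 16.4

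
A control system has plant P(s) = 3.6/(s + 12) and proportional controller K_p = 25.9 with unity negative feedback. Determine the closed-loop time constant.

τ = 0.0095 s

Closed-loop transfer function: T(s) = K_p·P(s)/(1 + K_p·P(s)) = 93.24/(s + 12 + 93.24) = 93.24/(s + 105.2).
Time constant τ = 1/105.2 = 0.0095 s.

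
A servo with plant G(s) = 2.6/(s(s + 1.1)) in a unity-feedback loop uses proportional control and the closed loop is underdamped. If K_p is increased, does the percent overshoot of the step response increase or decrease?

increase

ζ = 1.1/(2√(2.6K_p)) decreases as K_p grows; lower damping means more overshoot.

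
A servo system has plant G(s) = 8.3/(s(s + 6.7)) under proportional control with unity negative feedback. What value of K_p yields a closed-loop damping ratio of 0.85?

Closed-loop characteristic equation: s² + 6.7s + K_p·8.3 = 0.
So ω_n = √(8.3K_p) and 2ζω_n = 6.7, giving ζ = 6.7/(2√(8.3K_p)).
Setting ζ = 0.85: √(8.3K_p) = 6.7/(2·0.85) = 3.941, so K_p = 15.53/8.3 = 1.87.

K_p = 1.87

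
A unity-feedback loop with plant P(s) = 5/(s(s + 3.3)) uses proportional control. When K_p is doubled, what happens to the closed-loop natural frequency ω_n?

ω_n = √(5·K_p), which grows with K_p.

increase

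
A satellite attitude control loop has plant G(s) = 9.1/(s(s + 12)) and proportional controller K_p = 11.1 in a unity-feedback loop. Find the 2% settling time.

T_s ≈ 0.667 s

Closed-loop characteristic equation: s² + 12s + 101 = 0, so ω_n = 10.05 rad/s and ζ = 12/(2·10.05) = 0.597.
2% settling time T_s ≈ 4/(ζω_n) = 4/6 = 0.667 s.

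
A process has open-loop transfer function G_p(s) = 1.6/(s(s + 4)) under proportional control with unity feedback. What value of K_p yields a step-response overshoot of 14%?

From %OS = 100·exp(−πζ/√(1−ζ²)) = 14%, ζ = −ln(0.14)/√(π²+ln²(0.14)) = 0.5305.
Characteristic equation s² + 4s + 1.6K_p = 0 gives ζ = 4/(2√(1.6K_p)).
Setting ζ = 0.5305: √(1.6K_p) = 4/(2·0.5305) = 3.77, so K_p = 14.21/1.6 = 8.88.

K_p = 8.88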